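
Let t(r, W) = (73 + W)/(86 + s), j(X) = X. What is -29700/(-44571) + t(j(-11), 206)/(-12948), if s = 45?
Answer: 67422153/101205884 ≈ 0.66619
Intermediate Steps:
t(r, W) = 73/131 + W/131 (t(r, W) = (73 + W)/(86 + 45) = (73 + W)/131 = (73 + W)*(1/131) = 73/131 + W/131)
-29700/(-44571) + t(j(-11), 206)/(-12948) = -29700/(-44571) + (73/131 + (1/131)*206)/(-12948) = -29700*(-1/44571) + (73/131 + 206/131)*(-1/12948) = 9900/14857 + (279/131)*(-1/12948) = 9900/14857 - 93/565396 = 67422153/101205884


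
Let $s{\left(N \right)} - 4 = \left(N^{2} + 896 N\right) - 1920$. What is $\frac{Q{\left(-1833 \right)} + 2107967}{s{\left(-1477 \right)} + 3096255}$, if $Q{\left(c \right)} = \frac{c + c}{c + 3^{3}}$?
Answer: $\frac{28840849}{54077058} \approx 0.53333$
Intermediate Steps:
$s{\left(N \right)} = -1916 + N^{2} + 896 N$ ($s{\left(N \right)} = 4 - \left(1920 - N^{2} - 896 N\right) = 4 + \left(-1920 + N^{2} + 896 N\right) = -1916 + N^{2} + 896 N$)
$Q{\left(c \right)} = \frac{2 c}{27 + c}$ ($Q{\left(c \right)} = \frac{2 c}{c + 27} = \frac{2 c}{27 + c}$)
$\frac{Q{\left(-1833 \right)} + 2107967}{s{\left(-1477 \right)} + 3096255} = \frac{2 \left(-1833\right) \frac{1}{27 - 1833} + 2107967}{\left(-1916 + \left(-1477\right)^{2} + 896 \left(-1477\right)\right) + 3096255} = \frac{2 \left(-1833\right) \frac{1}{-1806} + 2107967}{\left(-1916 + 2181529 - 1323392\right) + 3096255} = \frac{2 \left(-1833\right) \left(- \frac{1}{1806}\right) + 2107967}{856221 + 3096255} = \frac{\frac{611}{301} + 2107967}{3952476} = \frac{634498678}{301} \cdot \frac{1}{3952476} = \frac{28840849}{54077058}$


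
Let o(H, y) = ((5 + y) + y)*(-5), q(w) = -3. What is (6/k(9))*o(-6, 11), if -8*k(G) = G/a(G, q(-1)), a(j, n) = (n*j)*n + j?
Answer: 64800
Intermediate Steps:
a(j, n) = j + j*n² (a(j, n) = (j*n)*n + j = j*n² + j = j + j*n²)
o(H, y) = -25 - 10*y (o(H, y) = (5 + 2*y)*(-5) = -25 - 10*y)
k(G) = -1/80 (k(G) = -G/(8*(G*(1 + (-3)²))) = -G/(8*(G*(1 + 9))) = -G/(8*(G*10)) = -G/(8*(10*G)) = -G*1/(10*G)/8 = -⅛*⅒ = -1/80)
(6/k(9))*o(-6, 11) = (6/(-1/80))*(-25 - 10*11) = (6*(-80))*(-25 - 110) = -480*(-135) = 64800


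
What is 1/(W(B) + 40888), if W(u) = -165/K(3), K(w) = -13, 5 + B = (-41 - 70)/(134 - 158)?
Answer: 13/531709 ≈ 2.4449e-5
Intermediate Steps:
B = -3/8 (B = -5 + (-41 - 70)/(134 - 158) = -5 - 111/(-24) = -5 - 111*(-1/24) = -5 + 37/8 = -3/8 ≈ -0.37500)
W(u) = 165/13 (W(u) = -165/(-13) = -165*(-1/13) = 165/13)
1/(W(B) + 40888) = 1/(165/13 + 40888) = 1/(531709/13) = 13/531709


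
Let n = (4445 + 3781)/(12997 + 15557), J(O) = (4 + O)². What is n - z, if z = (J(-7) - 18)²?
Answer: -384108/4759 ≈ -80.712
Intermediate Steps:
z = 81 (z = ((4 - 7)² - 18)² = ((-3)² - 18)² = (9 - 18)² = (-9)² = 81)
n = 1371/4759 (n = 8226/28554 = 8226*(1/28554) = 1371/4759 ≈ 0.28809)
n - z = 1371/4759 - 1*81 = 1371/4759 - 81 = -384108/4759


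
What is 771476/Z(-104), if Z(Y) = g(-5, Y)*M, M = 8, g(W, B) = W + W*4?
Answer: -192869/50 ≈ -3857.4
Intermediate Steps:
g(W, B) = 5*W (g(W, B) = W + 4*W = 5*W)
Z(Y) = -200 (Z(Y) = (5*(-5))*8 = -25*8 = -200)
771476/Z(-104) = 771476/(-200) = 771476*(-1/200) = -192869/50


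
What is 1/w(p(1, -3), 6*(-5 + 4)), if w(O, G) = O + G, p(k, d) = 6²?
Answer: 1/30 ≈ 0.033333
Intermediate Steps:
p(k, d) = 36
w(O, G) = G + O
1/w(p(1, -3), 6*(-5 + 4)) = 1/(6*(-5 + 4) + 36) = 1/(6*(-1) + 36) = 1/(-6 + 36) = 1/30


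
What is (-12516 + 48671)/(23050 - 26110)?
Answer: -7231/612 ≈ -11.815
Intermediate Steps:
(-12516 + 48671)/(23050 - 26110) = 36155/(-3060) = 36155*(-1/3060) = -7231/612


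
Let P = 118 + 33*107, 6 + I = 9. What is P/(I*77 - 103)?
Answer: 3649/128 ≈ 28.508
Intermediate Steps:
I = 3 (I = -6 + 9 = 3)
P = 3649 (P = 118 + 3531 = 3649)
P/(I*77 - 103) = 3649/(3*77 - 103) = 3649/(231 - 103) = 3649/128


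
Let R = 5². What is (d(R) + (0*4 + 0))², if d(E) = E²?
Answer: 390625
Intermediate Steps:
R = 25
(d(R) + (0*4 + 0))² = (25² + (0*4 + 0))² = (625 + (0 + 0))² = (625 + 0)² = 625² = 390625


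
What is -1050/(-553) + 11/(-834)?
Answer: 124231/65886 ≈ 1.8855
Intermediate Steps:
-1050/(-553) + 11/(-834) = -1050*(-1/553) + 11*(-1/834) = 150/79 - 11/834 = 124231/65886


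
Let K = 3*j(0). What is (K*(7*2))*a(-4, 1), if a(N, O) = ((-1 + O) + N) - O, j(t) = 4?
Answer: -840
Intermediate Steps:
a(N, O) = -1 + N (a(N, O) = (-1 + N + O) - O = -1 + N)
K = 12 (K = 3*4 = 12)
(K*(7*2))*a(-4, 1) = (12*(7*2))*(-1 - 4) = (12*14)*(-5) = 168*(-5) = -840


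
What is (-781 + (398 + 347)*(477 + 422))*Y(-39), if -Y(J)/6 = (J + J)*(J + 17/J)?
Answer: -12346584144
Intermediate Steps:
Y(J) = -12*J*(J + 17/J) (Y(J) = -6*(J + J)*(J + 17/J) = -6*2*J*(J + 17/J) = -12*J*(J + 17/J))
(-781 + (398 + 347)*(477 + 422))*Y(-39) = (-781 + (398 + 347)*(477 + 422))*(-204 - 12*(-39)²) = (-781 + 745*899)*(-204 - 12*1521) = (-781 + 669755)*(-204 - 18252) = 668974*(-18456) = -12346584144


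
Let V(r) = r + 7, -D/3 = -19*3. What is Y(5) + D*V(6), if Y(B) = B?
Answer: 2228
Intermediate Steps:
D = 171 (D = -(-57)*3 = -3*(-57) = 171)
V(r) = 7 + r
Y(5) + D*V(6) = 5 + 171*(7 + 6) = 5 + 171*13 = 5 + 2223 = 2228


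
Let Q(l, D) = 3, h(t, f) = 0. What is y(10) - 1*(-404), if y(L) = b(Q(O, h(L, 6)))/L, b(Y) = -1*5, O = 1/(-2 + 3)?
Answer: 807/2 ≈ 403.50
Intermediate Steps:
O = 1 (O = 1/1 = 1)
b(Y) = -5
y(L) = -5/L
y(10) - 1*(-404) = -5/10 - 1*(-404) = -5*⅒ + 404 = -½ + 404 = 807/2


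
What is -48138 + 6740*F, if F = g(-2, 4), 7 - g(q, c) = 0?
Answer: -958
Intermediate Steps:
g(q, c) = 7 (g(q, c) = 7 - 1*0 = 7 + 0 = 7)
F = 7
-48138 + 6740*F = -48138 + 6740*7 = -48138 + 47180 = -958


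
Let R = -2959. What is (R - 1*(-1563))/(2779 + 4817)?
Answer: -349/1899 ≈ -0.18378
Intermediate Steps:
(R - 1*(-1563))/(2779 + 4817) = (-2959 - 1*(-1563))/(2779 + 4817) = (-2959 + 1563)/7596 = -1396*1/7596 = -349/1899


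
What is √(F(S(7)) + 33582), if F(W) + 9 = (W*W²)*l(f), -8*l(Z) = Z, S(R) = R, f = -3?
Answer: 3*√59914/4 ≈ 183.58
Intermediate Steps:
l(Z) = -Z/8
F(W) = -9 + 3*W³/8 (F(W) = -9 + (W*W²)*(-⅛*(-3)) = -9 + W³*(3/8) = -9 + 3*W³/8)
√(F(S(7)) + 33582) = √((-9 + (3/8)*7³) + 33582) = √((-9 + (3/8)*343) + 33582) = √((-9 + 1029/8) + 33582) = √(957/8 + 33582) = √(269613/8) = 3*√59914/4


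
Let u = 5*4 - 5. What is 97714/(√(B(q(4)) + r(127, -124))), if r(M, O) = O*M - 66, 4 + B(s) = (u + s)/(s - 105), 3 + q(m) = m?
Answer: -48857*I*√668317/51409 ≈ -776.92*I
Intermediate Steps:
u = 15 (u = 20 - 5 = 15)
q(m) = -3 + m
B(s) = -4 + (15 + s)/(-105 + s) (B(s) = -4 + (15 + s)/(s - 105) = -4 + (15 + s)/(-105 + s))
r(M, O) = -66 + M*O (r(M, O) = M*O - 66 = -66 + M*O)
97714/(√(B(q(4)) + r(127, -124))) = 97714/(√(3*(145 - (-3 + 4))/(-105 + (-3 + 4)) + (-66 + 127*(-124)))) = 97714/(√(3*(145 - 1*1)/(-105 + 1) + (-66 - 15748))) = 97714/(√(3*(145 - 1)/(-104) - 15814)) = 97714/(√(3*(-1/104)*144 - 15814)) = 97714/(√(-54/13 - 15814)) = 97714/(√(-205636/13)) = 97714/((2*I*√668317/13)) = 97714*(-I*√668317/102818) = -48857*I*√668317/51409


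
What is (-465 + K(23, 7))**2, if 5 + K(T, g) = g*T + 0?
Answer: 95481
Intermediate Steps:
K(T, g) = -5 + T*g (K(T, g) = -5 + (g*T + 0) = -5 + (T*g + 0) = -5 + T*g)
(-465 + K(23, 7))**2 = (-465 + (-5 + 23*7))**2 = (-465 + (-5 + 161))**2 = (-465 + 156)**2 = (-309)**2 = 95481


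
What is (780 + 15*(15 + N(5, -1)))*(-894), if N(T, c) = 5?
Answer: -965520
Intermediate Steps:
(780 + 15*(15 + N(5, -1)))*(-894) = (780 + 15*(15 + 5))*(-894) = (780 + 15*20)*(-894) = (780 + 300)*(-894) = 1080*(-894) = -965520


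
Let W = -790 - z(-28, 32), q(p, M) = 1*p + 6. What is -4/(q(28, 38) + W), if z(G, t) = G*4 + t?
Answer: 1/169 ≈ 0.0059172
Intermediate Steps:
q(p, M) = 6 + p (q(p, M) = p + 6 = 6 + p)
z(G, t) = t + 4*G (z(G, t) = 4*G + t = t + 4*G)
W = -710 (W = -790 - (32 + 4*(-28)) = -790 - (32 - 112) = -790 - 1*(-80) = -790 + 80 = -710)
-4/(q(28, 38) + W) = -4/((6 + 28) - 710) = -4/(34 - 710) = -4/(-676) = -4*(-1/676) = 1/169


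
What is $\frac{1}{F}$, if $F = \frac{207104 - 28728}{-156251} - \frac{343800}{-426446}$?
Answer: $- \frac{33316306973}{11174318948} \approx -2.9815$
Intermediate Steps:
$F = - \frac{11174318948}{33316306973}$ ($F = 178376 \left(- \frac{1}{156251}\right) - - \frac{171900}{213223} = - \frac{178376}{156251} + \frac{171900}{213223} = - \frac{11174318948}{33316306973} \approx -0.3354$)
$\frac{1}{F} = \frac{1}{- \frac{11174318948}{33316306973}} = - \frac{33316306973}{11174318948}$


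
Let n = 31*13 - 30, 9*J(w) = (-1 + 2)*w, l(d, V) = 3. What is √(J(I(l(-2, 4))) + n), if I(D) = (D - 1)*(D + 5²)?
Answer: √3413/3 ≈ 19.474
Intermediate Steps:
I(D) = (-1 + D)*(25 + D) (I(D) = (-1 + D)*(D + 25) = (-1 + D)*(25 + D))
J(w) = w/9 (J(w) = ((-1 + 2)*w)/9 = (1*w)/9 = w/9)
n = 373 (n = 403 - 30 = 373)
√(J(I(l(-2, 4))) + n) = √((-25 + 3² + 24*3)/9 + 373) = √((-25 + 9 + 72)/9 + 373) = √((⅑)*56 + 373) = √(56/9 + 373) = √(3413/9) = √3413/3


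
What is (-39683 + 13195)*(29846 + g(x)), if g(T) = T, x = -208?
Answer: -785051344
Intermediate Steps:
(-39683 + 13195)*(29846 + g(x)) = (-39683 + 13195)*(29846 - 208) = -26488*29638 = -785051344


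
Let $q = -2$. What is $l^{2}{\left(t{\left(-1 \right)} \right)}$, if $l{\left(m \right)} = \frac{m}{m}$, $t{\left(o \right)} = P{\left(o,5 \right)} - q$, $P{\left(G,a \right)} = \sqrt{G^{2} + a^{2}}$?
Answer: $1$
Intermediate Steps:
$t{\left(o \right)} = 2 + \sqrt{25 + o^{2}}$ ($t{\left(o \right)} = \sqrt{o^{2} + 5^{2}} - -2 = \sqrt{o^{2} + 25} + 2 = \sqrt{25 + o^{2}} + 2 = 2 + \sqrt{25 + o^{2}}$)
$l{\left(m \right)} = 1$
$l^{2}{\left(t{\left(-1 \right)} \right)} = 1^{2} = 1$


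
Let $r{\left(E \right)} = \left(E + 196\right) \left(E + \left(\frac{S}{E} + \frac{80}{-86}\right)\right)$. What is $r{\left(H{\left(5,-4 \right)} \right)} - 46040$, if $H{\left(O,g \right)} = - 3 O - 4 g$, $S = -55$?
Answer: $- \frac{2445034}{43} \approx -56861.0$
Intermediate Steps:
$H{\left(O,g \right)} = - 4 g - 3 O$
$r{\left(E \right)} = \left(196 + E\right) \left(- \frac{40}{43} + E - \frac{55}{E}\right)$ ($r{\left(E \right)} = \left(E + 196\right) \left(E + \left(- \frac{55}{E} + \frac{80}{-86}\right)\right) = \left(196 + E\right) \left(E + \left(- \frac{55}{E} + 80 \left(- \frac{1}{86}\right)\right)\right) = \left(196 + E\right) \left(E - \left(\frac{40}{43} + \frac{55}{E}\right)\right) = \left(196 + E\right) \left(- \frac{40}{43} + E - \frac{55}{E}\right)$)
$r{\left(H{\left(5,-4 \right)} \right)} - 46040 = \left(- \frac{10205}{43} + \left(\left(-4\right) \left(-4\right) - 15\right)^{2} - \frac{10780}{\left(-4\right) \left(-4\right) - 15} + \frac{8388 \left(\left(-4\right) \left(-4\right) - 15\right)}{43}\right) - 46040 = \left(- \frac{10205}{43} + \left(16 - 15\right)^{2} - \frac{10780}{16 - 15} + \frac{8388 \left(16 - 15\right)}{43}\right) - 46040 = \left(- \frac{10205}{43} + 1^{2} - \frac{10780}{1} + \frac{8388}{43} \cdot 1\right) - 46040 = \left(- \frac{10205}{43} + 1 - 10780 + \frac{8388}{43}\right) - 46040 = - \frac{465314}{43} - 46040 = - \frac{2445034}{43}$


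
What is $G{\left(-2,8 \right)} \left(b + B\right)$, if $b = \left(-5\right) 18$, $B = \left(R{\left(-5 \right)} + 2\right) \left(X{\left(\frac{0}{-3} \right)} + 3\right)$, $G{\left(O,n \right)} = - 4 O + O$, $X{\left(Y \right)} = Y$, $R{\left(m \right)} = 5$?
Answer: $-414$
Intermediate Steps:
$G{\left(O,n \right)} = - 3 O$
$B = 21$ ($B = \left(5 + 2\right) \left(\frac{0}{-3} + 3\right) = 7 \left(0 \left(- \frac{1}{3}\right) + 3\right) = 7 \left(0 + 3\right) = 7 \cdot 3 = 21$)
$b = -90$
$G{\left(-2,8 \right)} \left(b + B\right) = \left(-3\right) \left(-2\right) \left(-90 + 21\right) = 6 \left(-69\right) = -414$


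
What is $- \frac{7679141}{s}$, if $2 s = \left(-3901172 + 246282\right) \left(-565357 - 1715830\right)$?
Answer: $- \frac{7679141}{4168743777215} \approx -1.8421 \cdot 10^{-6}$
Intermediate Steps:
$s = 4168743777215$ ($s = \frac{\left(-3901172 + 246282\right) \left(-565357 - 1715830\right)}{2} = \frac{\left(-3654890\right) \left(-2281187\right)}{2} = \frac{1}{2} \cdot 8337487554430 = 4168743777215$)
$- \frac{7679141}{s} = - \frac{7679141}{4168743777215}$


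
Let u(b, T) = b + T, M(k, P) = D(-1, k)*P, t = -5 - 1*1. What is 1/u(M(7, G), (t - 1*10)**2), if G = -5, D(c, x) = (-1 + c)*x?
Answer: 1/326 ≈ 0.0030675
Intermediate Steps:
D(c, x) = x*(-1 + c)
t = -6 (t = -5 - 1 = -6)
M(k, P) = -2*P*k (M(k, P) = (k*(-1 - 1))*P = (k*(-2))*P = (-2*k)*P = -2*P*k)
u(b, T) = T + b
1/u(M(7, G), (t - 1*10)**2) = 1/((-6 - 1*10)**2 - 2*(-5)*7) = 1/((-6 - 10)**2 + 70) = 1/((-16)**2 + 70) = 1/(256 + 70) = 1/326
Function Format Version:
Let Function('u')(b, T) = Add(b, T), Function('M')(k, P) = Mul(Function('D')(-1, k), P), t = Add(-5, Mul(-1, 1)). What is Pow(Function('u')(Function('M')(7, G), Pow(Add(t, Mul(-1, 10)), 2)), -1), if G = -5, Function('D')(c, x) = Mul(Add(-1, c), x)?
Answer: Rational(1, 326) ≈ 0.0030675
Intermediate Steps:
Function('D')(c, x) = Mul(x, Add(-1, c))
t = -6 (t = Add(-5, -1) = -6)
Function('M')(k, P) = Mul(-2, P, k) (Function('M')(k, P) = Mul(Mul(k, Add(-1, -1)), P) = Mul(Mul(k, -2), P) = Mul(Mul(-2, k), P) = Mul(-2, P, k))
Function('u')(b, T) = Add(T, b)
Pow(Function('u')(Function('M')(7, G), Pow(Add(t, Mul(-1, 10)), 2)), -1) = Pow(Add(Pow(Add(-6, Mul(-1, 10)), 2), Mul(-2, -5, 7)), -1) = Pow(Add(Pow(Add(-6, -10), 2), 70), -1) = Pow(Add(Pow(-16, 2), 70), -1) = Pow(Add(256, 70), -1) = Pow(326, -1) = Rational(1, 326)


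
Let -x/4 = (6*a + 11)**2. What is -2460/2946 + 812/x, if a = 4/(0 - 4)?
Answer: -109923/12275 ≈ -8.9550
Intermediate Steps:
a = -1 (a = 4/(-4) = 4*(-1/4) = -1)
x = -100 (x = -4*(6*(-1) + 11)**2 = -4*(-6 + 11)**2 = -4*5**2 = -4*25 = -100)
-2460/2946 + 812/x = -2460/2946 + 812/(-100) = -2460*1/2946 + 812*(-1/100) = -410/491 - 203/25 = -109923/12275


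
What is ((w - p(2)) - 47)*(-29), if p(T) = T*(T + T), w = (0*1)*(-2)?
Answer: 1595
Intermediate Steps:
w = 0 (w = 0*(-2) = 0)
p(T) = 2*T² (p(T) = T*(2*T) = 2*T²)
((w - p(2)) - 47)*(-29) = ((0 - 2*2²) - 47)*(-29) = ((0 - 2*4) - 47)*(-29) = ((0 - 1*8) - 47)*(-29) = ((0 - 8) - 47)*(-29) = (-8 - 47)*(-29) = -55*(-29) = 1595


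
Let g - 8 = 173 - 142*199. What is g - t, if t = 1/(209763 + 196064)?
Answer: -11394404680/405827 ≈ -28077.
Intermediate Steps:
g = -28077 (g = 8 + (173 - 142*199) = 8 + (173 - 28258) = 8 - 28085 = -28077)
t = 1/405827 ≈ 2.4641e-6
g - t = -28077 - 1*1/405827 = -28077 - 1/405827 = -11394404680/405827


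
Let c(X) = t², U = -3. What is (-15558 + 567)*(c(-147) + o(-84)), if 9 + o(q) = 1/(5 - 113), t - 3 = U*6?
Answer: -116565019/36 ≈ -3.2379e+6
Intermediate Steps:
t = -15 (t = 3 - 3*6 = 3 - 18 = -15)
o(q) = -973/108 (o(q) = -9 + 1/(5 - 113) = -9 + 1/(-108) = -9 - 1/108 = -973/108)
c(X) = 225 (c(X) = (-15)² = 225)
(-15558 + 567)*(c(-147) + o(-84)) = (-15558 + 567)*(225 - 973/108) = -14991*23327/108 = -116565019/36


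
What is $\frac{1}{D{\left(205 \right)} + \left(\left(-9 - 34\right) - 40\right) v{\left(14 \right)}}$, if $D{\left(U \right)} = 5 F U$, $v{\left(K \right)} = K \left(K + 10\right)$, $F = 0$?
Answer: $- \frac{1}{27888} \approx -3.5858 \cdot 10^{-5}$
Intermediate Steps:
$v{\left(K \right)} = K \left(10 + K\right)$
$D{\left(U \right)} = 0$ ($D{\left(U \right)} = 5 \cdot 0 U = 0 U = 0$)
$\frac{1}{D{\left(205 \right)} + \left(\left(-9 - 34\right) - 40\right) v{\left(14 \right)}} = \frac{1}{0 + \left(\left(-9 - 34\right) - 40\right) 14 \left(10 + 14\right)} = \frac{1}{0 + \left(-43 - 40\right) 14 \cdot 24} = \frac{1}{0 - 27888} = \frac{1}{-27888} = - \frac{1}{27888}$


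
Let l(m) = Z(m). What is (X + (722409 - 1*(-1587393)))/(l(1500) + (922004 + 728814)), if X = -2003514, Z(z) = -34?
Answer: 19143/103174 ≈ 0.18554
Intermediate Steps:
l(m) = -34
(X + (722409 - 1*(-1587393)))/(l(1500) + (922004 + 728814)) = (-2003514 + (722409 - 1*(-1587393)))/(-34 + (922004 + 728814)) = (-2003514 + (722409 + 1587393))/(-34 + 1650818) = (-2003514 + 2309802)/1650784 = 306288*(1/1650784) = 19143/103174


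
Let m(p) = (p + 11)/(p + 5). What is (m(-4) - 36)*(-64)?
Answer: 1856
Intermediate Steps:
m(p) = (11 + p)/(5 + p)
(m(-4) - 36)*(-64) = ((11 - 4)/(5 - 4) - 36)*(-64) = (7/1 - 36)*(-64) = (1*7 - 36)*(-64) = (7 - 36)*(-64) = -29*(-64) = 1856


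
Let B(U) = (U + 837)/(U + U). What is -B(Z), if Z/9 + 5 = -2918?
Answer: -1415/2923 ≈ -0.48409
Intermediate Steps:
Z = -26307 (Z = -45 + 9*(-2918) = -45 - 26262 = -26307)
B(U) = (837 + U)/(2*U) (B(U) = (837 + U)/((2*U)) = (837 + U)*(1/(2*U)) = (837 + U)/(2*U))
-B(Z) = -(837 - 26307)/(2*(-26307)) = -(-1)*(-25470)/(2*26307) = -1*1415/2923 = -1415/2923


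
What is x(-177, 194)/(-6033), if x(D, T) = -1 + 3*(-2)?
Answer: 7/6033 ≈ 0.0011603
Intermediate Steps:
x(D, T) = -7 (x(D, T) = -1 - 6 = -7)
x(-177, 194)/(-6033) = -7/(-6033) = -7*(-1/6033) = 7/6033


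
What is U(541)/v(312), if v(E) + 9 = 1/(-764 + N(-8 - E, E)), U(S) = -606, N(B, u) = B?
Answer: 656904/9757 ≈ 67.326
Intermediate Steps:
v(E) = -9 + 1/(-772 - E) (v(E) = -9 + 1/(-764 + (-8 - E)) = -9 + 1/(-772 - E))
U(541)/v(312) = -606*(772 + 312)/(-6949 - 9*312) = -606*1084/(-6949 - 2808) = -606/((1/1084)*(-9757)) = -606/(-9757/1084) = -606*(-1084/9757) = 656904/9757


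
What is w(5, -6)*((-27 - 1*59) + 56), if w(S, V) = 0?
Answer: 0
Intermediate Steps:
w(5, -6)*((-27 - 1*59) + 56) = 0*((-27 - 1*59) + 56) = 0*((-27 - 59) + 56) = 0*(-86 + 56) = 0*(-30) = 0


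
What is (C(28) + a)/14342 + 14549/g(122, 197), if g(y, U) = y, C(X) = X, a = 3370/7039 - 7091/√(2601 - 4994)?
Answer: 734397285463/6158153618 + 7091*I*√2393/34320406 ≈ 119.26 + 0.010107*I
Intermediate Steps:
a = 3370/7039 + 7091*I*√2393/2393 (a = 3370*(1/7039) - 7091*(-I*√2393/2393) = 3370/7039 - 7091*(-I*√2393/2393) = 3370/7039 - (-7091)*I*√2393/2393 = 3370/7039 + 7091*I*√2393/2393 ≈ 0.47876 + 144.96*I)
(C(28) + a)/14342 + 14549/g(122, 197) = (28 + (3370/7039 + 7091*I*√2393/2393))/14342 + 14549/122 = (200462/7039 + 7091*I*√2393/2393)*(1/14342) + 14549*(1/122) = (100231/50476669 + 7091*I*√2393/34320406) + 14549/122 = 734397285463/6158153618 + 7091*I*√2393/34320406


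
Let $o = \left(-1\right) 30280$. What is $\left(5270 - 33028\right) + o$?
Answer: $-58038$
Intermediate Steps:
$o = -30280$
$\left(5270 - 33028\right) + o = \left(5270 - 33028\right) - 30280 = -27758 - 30280 = -58038$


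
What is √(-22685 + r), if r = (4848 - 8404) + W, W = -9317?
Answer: I*√35558 ≈ 188.57*I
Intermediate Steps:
r = -12873 (r = (4848 - 8404) - 9317 = -3556 - 9317 = -12873)
√(-22685 + r) = √(-22685 - 12873) = √(-35558) = I*√35558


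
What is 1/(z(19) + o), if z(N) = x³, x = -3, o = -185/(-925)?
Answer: -5/134 ≈ -0.037313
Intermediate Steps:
o = ⅕ (o = -185*(-1/925) = ⅕ ≈ 0.20000)
z(N) = -27 (z(N) = (-3)³ = -27)
1/(z(19) + o) = 1/(-27 + ⅕) = 1/(-134/5) = -5/134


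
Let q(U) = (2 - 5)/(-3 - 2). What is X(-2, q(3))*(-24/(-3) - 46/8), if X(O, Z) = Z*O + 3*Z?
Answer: 27/20 ≈ 1.3500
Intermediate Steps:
q(U) = ⅗ (q(U) = -3/(-5) = -3*(-⅕) = ⅗)
X(O, Z) = 3*Z + O*Z (X(O, Z) = O*Z + 3*Z = 3*Z + O*Z)
X(-2, q(3))*(-24/(-3) - 46/8) = (3*(3 - 2)/5)*(-24/(-3) - 46/8) = ((⅗)*1)*(-24*(-⅓) - 46*⅛) = 3*(8 - 23/4)/5 = (⅗)*(9/4) = 27/20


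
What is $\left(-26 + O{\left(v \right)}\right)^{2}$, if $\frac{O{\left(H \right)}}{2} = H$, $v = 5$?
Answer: $256$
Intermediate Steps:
$O{\left(H \right)} = 2 H$
$\left(-26 + O{\left(v \right)}\right)^{2} = \left(-26 + 2 \cdot 5\right)^{2} = \left(-26 + 10\right)^{2} = \left(-16\right)^{2} = 256$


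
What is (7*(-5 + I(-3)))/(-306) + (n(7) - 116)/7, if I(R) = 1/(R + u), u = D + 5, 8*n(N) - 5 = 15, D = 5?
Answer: -2029/126 ≈ -16.103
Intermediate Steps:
n(N) = 5/2 (n(N) = 5/8 + (⅛)*15 = 5/8 + 15/8 = 5/2)
u = 10 (u = 5 + 5 = 10)
I(R) = 1/(10 + R) (I(R) = 1/(R + 10) = 1/(10 + R))
(7*(-5 + I(-3)))/(-306) + (n(7) - 116)/7 = (7*(-5 + 1/(10 - 3)))/(-306) + (5/2 - 116)/7 = (7*(-5 + 1/7))*(-1/306) - 227/2*⅐ = (7*(-5 + ⅐))*(-1/306) - 227/14 = (7*(-34/7))*(-1/306) - 227/14 = -34*(-1/306) - 227/14 = ⅑ - 227/14 = -2029/126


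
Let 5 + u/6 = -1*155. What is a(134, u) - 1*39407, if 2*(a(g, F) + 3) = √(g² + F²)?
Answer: -39410 + √234889 ≈ -38925.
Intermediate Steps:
u = -960 (u = -30 + 6*(-1*155) = -30 + 6*(-155) = -30 - 930 = -960)
a(g, F) = -3 + √(F² + g²)/2 (a(g, F) = -3 + √(g² + F²)/2 = -3 + √(F² + g²)/2)
a(134, u) - 1*39407 = (-3 + √((-960)² + 134²)/2) - 1*39407 = (-3 + √(921600 + 17956)/2) - 39407 = (-3 + √939556/2) - 39407 = (-3 + (2*√234889)/2) - 39407 = (-3 + √234889) - 39407 = -39410 + √234889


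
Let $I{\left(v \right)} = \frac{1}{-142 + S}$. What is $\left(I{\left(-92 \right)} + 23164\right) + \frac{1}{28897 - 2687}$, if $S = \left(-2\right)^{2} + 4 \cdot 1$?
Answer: $\frac{20338796221}{878035} \approx 23164.0$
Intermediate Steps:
$S = 8$ ($S = 4 + 4 = 8$)
$I{\left(v \right)} = - \frac{1}{134}$ ($I{\left(v \right)} = \frac{1}{-142 + 8} = \frac{1}{-134} = - \frac{1}{134}$)
$\left(I{\left(-92 \right)} + 23164\right) + \frac{1}{28897 - 2687} = \left(- \frac{1}{134} + 23164\right) + \frac{1}{28897 - 2687} = \frac{3103975}{134} + \frac{1}{26210} = \frac{20338796221}{878035}$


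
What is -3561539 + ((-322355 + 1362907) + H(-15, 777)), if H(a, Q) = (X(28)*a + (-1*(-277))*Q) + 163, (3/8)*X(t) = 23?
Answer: -2306515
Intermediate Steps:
X(t) = 184/3 (X(t) = (8/3)*23 = 184/3)
H(a, Q) = 163 + 277*Q + 184*a/3 (H(a, Q) = (184*a/3 + (-1*(-277))*Q) + 163 = (184*a/3 + 277*Q) + 163 = (277*Q + 184*a/3) + 163 = 163 + 277*Q + 184*a/3)
-3561539 + ((-322355 + 1362907) + H(-15, 777)) = -3561539 + ((-322355 + 1362907) + (163 + 277*777 + (184/3)*(-15))) = -3561539 + (1040552 + (163 + 215229 - 920)) = -3561539 + (1040552 + 214472) = -3561539 + 1255024 = -2306515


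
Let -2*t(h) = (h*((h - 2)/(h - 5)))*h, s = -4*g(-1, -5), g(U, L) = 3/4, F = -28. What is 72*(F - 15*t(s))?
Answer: 2043/2 ≈ 1021.5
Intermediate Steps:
g(U, L) = ¾ (g(U, L) = 3*(¼) = ¾)
s = -3 (s = -4*¾ = -3)
t(h) = -h²*(-2 + h)/(2*(-5 + h)) (t(h) = -h*((h - 2)/(h - 5))*h/2 = -h*((-2 + h)/(-5 + h))*h/2 = -h*(-2 + h)/(-5 + h)*h/2 = -h²*(-2 + h)/(2*(-5 + h)))
72*(F - 15*t(s)) = 72*(-28 - 15*(½)*(-3)²*(2 - 1*(-3))/(-5 - 3)) = 72*(-28 - 15*(½)*9*(2 + 3)/(-8)) = 72*(-28 - 15*(½)*9*(-⅛)*5) = 72*(-28 - 15*(-45)/16) = 72*(-28 - 1*(-675/16)) = 72*(-28 + 675/16) = 72*(227/16) = 2043/2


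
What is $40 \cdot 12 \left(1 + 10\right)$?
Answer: $5280$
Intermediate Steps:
$40 \cdot 12 \left(1 + 10\right) = 40 \cdot 12 \cdot 11 = 40 \cdot 132 = 5280$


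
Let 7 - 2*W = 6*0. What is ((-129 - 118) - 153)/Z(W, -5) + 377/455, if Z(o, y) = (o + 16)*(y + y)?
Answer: 3931/1365 ≈ 2.8799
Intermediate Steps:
W = 7/2 (W = 7/2 - 3*0 = 7/2 - ½*0 = 7/2 + 0 = 7/2 ≈ 3.5000)
Z(o, y) = 2*y*(16 + o) (Z(o, y) = (16 + o)*(2*y) = 2*y*(16 + o))
((-129 - 118) - 153)/Z(W, -5) + 377/455 = ((-129 - 118) - 153)/((2*(-5)*(16 + 7/2))) + 377/455 = (-247 - 153)/((2*(-5)*(39/2))) + 377*(1/455) = -400/(-195) + 29/35 = -400*(-1/195) + 29/35 = 80/39 + 29/35 = 3931/1365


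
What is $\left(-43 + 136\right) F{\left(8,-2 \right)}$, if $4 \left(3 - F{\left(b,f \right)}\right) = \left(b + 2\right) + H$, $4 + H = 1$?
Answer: $\frac{465}{4} \approx 116.25$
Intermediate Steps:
$H = -3$ ($H = -4 + 1 = -3$)
$F{\left(b,f \right)} = \frac{13}{4} - \frac{b}{4}$ ($F{\left(b,f \right)} = 3 - \frac{\left(b + 2\right) - 3}{4} = 3 - \frac{\left(2 + b\right) - 3}{4} = 3 - \frac{-1 + b}{4} = 3 - \left(- \frac{1}{4} + \frac{b}{4}\right) = \frac{13}{4} - \frac{b}{4}$)
$\left(-43 + 136\right) F{\left(8,-2 \right)} = \left(-43 + 136\right) \left(\frac{13}{4} - 2\right) = 93 \left(\frac{13}{4} - 2\right) = 93 \cdot \frac{5}{4} = \frac{465}{4}$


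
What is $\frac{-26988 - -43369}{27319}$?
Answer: $\frac{16381}{27319} \approx 0.59962$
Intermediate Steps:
$\frac{-26988 - -43369}{27319} = \left(-26988 + 43369\right) \frac{1}{27319} = 16381 \cdot \frac{1}{27319} = \frac{16381}{27319}$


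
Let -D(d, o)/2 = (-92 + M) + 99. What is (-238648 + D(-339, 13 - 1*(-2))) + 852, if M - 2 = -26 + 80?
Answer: -237922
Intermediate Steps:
M = 56 (M = 2 + (-26 + 80) = 2 + 54 = 56)
D(d, o) = -126 (D(d, o) = -2*((-92 + 56) + 99) = -2*(-36 + 99) = -2*63 = -126)
(-238648 + D(-339, 13 - 1*(-2))) + 852 = (-238648 - 126) + 852 = -238774 + 852 = -237922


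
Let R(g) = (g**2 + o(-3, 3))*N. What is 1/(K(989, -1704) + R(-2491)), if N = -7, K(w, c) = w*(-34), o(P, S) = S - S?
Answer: -1/43469193 ≈ -2.3005e-8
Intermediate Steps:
o(P, S) = 0
K(w, c) = -34*w
R(g) = -7*g**2 (R(g) = (g**2 + 0)*(-7) = g**2*(-7) = -7*g**2)
1/(K(989, -1704) + R(-2491)) = 1/(-34*989 - 7*(-2491)**2) = 1/(-33626 - 7*6205081) = 1/(-33626 - 43435567) = 1/(-43469193) = -1/43469193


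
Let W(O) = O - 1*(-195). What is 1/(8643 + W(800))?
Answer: 1/9638 ≈ 0.00010376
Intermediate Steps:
W(O) = 195 + O (W(O) = O + 195 = 195 + O)
1/(8643 + W(800)) = 1/(8643 + (195 + 800)) = 1/(8643 + 995) = 1/9638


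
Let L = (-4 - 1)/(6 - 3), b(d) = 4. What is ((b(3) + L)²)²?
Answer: 2401/81 ≈ 29.642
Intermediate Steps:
L = -5/3 ≈ -1.6667
((b(3) + L)²)² = ((4 - 5/3)²)² = ((7/3)²)² = (49/9)² = 2401/81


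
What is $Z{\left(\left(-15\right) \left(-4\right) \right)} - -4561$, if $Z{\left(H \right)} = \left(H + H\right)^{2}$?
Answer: $18961$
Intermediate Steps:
$Z{\left(H \right)} = 4 H^{2}$ ($Z{\left(H \right)} = \left(2 H\right)^{2} = 4 H^{2}$)
$Z{\left(\left(-15\right) \left(-4\right) \right)} - -4561 = 4 \left(\left(-15\right) \left(-4\right)\right)^{2} - -4561 = 4 \cdot 60^{2} + 4561 = 4 \cdot 3600 + 4561 = 14400 + 4561 = 18961$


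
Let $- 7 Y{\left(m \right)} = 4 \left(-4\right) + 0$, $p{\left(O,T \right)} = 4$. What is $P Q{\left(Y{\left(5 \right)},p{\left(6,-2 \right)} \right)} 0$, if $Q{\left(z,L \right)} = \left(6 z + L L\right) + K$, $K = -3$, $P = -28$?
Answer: $0$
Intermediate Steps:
$Y{\left(m \right)} = \frac{16}{7}$ ($Y{\left(m \right)} = - \frac{4 \left(-4\right) + 0}{7} = - \frac{-16 + 0}{7} = \left(- \frac{1}{7}\right) \left(-16\right) = \frac{16}{7}$)
$Q{\left(z,L \right)} = -3 + L^{2} + 6 z$ ($Q{\left(z,L \right)} = \left(6 z + L L\right) - 3 = \left(6 z + L^{2}\right) - 3 = \left(L^{2} + 6 z\right) - 3 = -3 + L^{2} + 6 z$)
$P Q{\left(Y{\left(5 \right)},p{\left(6,-2 \right)} \right)} 0 = - 28 \left(-3 + 4^{2} + 6 \cdot \frac{16}{7}\right) 0 = - 28 \left(-3 + 16 + \frac{96}{7}\right) 0 = \left(-28\right) \frac{187}{7} \cdot 0 = \left(-748\right) 0 = 0$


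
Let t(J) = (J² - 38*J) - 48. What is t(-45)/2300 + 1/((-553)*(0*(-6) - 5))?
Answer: 2039371/1271900 ≈ 1.6034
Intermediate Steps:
t(J) = -48 + J² - 38*J
t(-45)/2300 + 1/((-553)*(0*(-6) - 5)) = (-48 + (-45)² - 38*(-45))/2300 + 1/((-553)*(0*(-6) - 5)) = (-48 + 2025 + 1710)*(1/2300) - 1/(553*(0 - 5)) = 3687*(1/2300) - 1/553/(-5) = 3687/2300 - 1/553*(-⅕) = 3687/2300 + 1/2765 = 2039371/1271900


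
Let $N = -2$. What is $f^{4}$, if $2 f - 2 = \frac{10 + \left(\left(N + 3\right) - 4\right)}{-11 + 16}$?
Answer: $\frac{83521}{10000} \approx 8.3521$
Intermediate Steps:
$f = \frac{17}{10}$ ($f = 1 + \frac{\left(10 + \left(\left(-2 + 3\right) - 4\right)\right) \frac{1}{-11 + 16}}{2} = 1 + \frac{\left(10 + \left(1 - 4\right)\right) \frac{1}{5}}{2} = 1 + \frac{\left(10 - 3\right) \frac{1}{5}}{2} = 1 + \frac{7 \cdot \frac{1}{5}}{2} = 1 + \frac{1}{2} \cdot \frac{7}{5} = 1 + \frac{7}{10} = \frac{17}{10} \approx 1.7$)
$f^{4} = \left(\frac{17}{10}\right)^{4} = \frac{83521}{10000}$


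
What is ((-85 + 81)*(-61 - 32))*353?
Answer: 131316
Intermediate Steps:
((-85 + 81)*(-61 - 32))*353 = -4*(-93)*353 = 372*353 = 131316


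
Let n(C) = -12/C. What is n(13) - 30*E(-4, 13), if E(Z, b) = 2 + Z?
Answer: 768/13 ≈ 59.077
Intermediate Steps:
n(13) - 30*E(-4, 13) = -12/13 - 30*(2 - 4) = -12*1/13 - 30*(-2) = -12/13 + 60 = 768/13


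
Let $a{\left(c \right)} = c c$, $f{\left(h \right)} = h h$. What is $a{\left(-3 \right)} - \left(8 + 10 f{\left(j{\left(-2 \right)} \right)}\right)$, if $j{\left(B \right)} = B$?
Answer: $-39$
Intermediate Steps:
$f{\left(h \right)} = h^{2}$
$a{\left(c \right)} = c^{2}$
$a{\left(-3 \right)} - \left(8 + 10 f{\left(j{\left(-2 \right)} \right)}\right) = \left(-3\right)^{2} - \left(8 + 10 \left(-2\right)^{2}\right) = 9 - 48 = -39$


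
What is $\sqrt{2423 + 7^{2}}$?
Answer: $2 \sqrt{618} \approx 49.719$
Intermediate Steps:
$\sqrt{2423 + 7^{2}} = \sqrt{2423 + 49} = \sqrt{2472} = 2 \sqrt{618}$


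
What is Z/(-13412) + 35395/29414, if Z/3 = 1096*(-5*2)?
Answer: 51494645/14089306 ≈ 3.6549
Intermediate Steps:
Z = -32880 (Z = 3*(1096*(-5*2)) = 3*(1096*(-10)) = 3*(-10960) = -32880)
Z/(-13412) + 35395/29414 = -32880/(-13412) + 35395/29414 = -32880*(-1/13412) + 35395*(1/29414) = 8220/3353 + 35395/29414 = 51494645/14089306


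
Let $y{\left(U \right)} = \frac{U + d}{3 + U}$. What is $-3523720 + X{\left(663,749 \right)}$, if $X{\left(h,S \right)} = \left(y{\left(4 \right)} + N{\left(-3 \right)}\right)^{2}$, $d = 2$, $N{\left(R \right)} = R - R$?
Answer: $- \frac{172662244}{49} \approx -3.5237 \cdot 10^{6}$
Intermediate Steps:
$N{\left(R \right)} = 0$
$y{\left(U \right)} = \frac{2 + U}{3 + U}$ ($y{\left(U \right)} = \frac{U + 2}{3 + U} = \frac{2 + U}{3 + U}$)
$X{\left(h,S \right)} = \frac{36}{49}$ ($X{\left(h,S \right)} = \left(\frac{2 + 4}{3 + 4} + 0\right)^{2} = \left(\frac{1}{7} \cdot 6 + 0\right)^{2} = \left(\frac{6}{7} + 0\right)^{2} = \left(\frac{6}{7}\right)^{2} = \frac{36}{49}$)
$-3523720 + X{\left(663,749 \right)} = -3523720 + \frac{36}{49} = - \frac{172662244}{49}$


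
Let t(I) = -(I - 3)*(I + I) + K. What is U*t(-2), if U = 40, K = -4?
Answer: -960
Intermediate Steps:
t(I) = -4 - 2*I*(-3 + I) (t(I) = -(I - 3)*(I + I) - 4 = -(-3 + I)*2*I - 4 = -2*I*(-3 + I) - 4 = -4 - 2*I*(-3 + I))
U*t(-2) = 40*(-4 - 2*(-2)**2 + 6*(-2)) = 40*(-4 - 2*4 - 12) = 40*(-4 - 8 - 12) = 40*(-24) = -960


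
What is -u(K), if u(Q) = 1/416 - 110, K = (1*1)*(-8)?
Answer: 45759/416 ≈ 110.00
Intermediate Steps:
K = -8 (K = 1*(-8) = -8)
u(Q) = -45759/416 (u(Q) = 1/416 - 110 = -45759/416)
-u(K) = -1*(-45759/416) = 45759/416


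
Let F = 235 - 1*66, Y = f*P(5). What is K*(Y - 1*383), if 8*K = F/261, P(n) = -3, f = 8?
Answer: -68783/2088 ≈ -32.942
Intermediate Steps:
Y = -24 (Y = 8*(-3) = -24)
F = 169 (F = 235 - 66 = 169)
K = 169/2088 (K = (169/261)/8 = (169*(1/261))/8 = (1/8)*(169/261) = 169/2088 ≈ 0.080939)
K*(Y - 1*383) = 169*(-24 - 1*383)/2088 = 169*(-24 - 383)/2088 = (169/2088)*(-407) = -68783/2088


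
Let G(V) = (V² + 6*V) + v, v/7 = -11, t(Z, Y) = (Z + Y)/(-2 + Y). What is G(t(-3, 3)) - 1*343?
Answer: -420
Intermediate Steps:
t(Z, Y) = (Y + Z)/(-2 + Y)
v = -77 (v = 7*(-11) = -77)
G(V) = -77 + V² + 6*V (G(V) = (V² + 6*V) - 77 = -77 + V² + 6*V)
G(t(-3, 3)) - 1*343 = (-77 + ((3 - 3)/(-2 + 3))² + 6*((3 - 3)/(-2 + 3))) - 1*343 = (-77 + (0/1)² + 6*(0/1)) - 343 = (-77 + (1*0)² + 6*(1*0)) - 343 = (-77 + 0² + 6*0) - 343 = (-77 + 0 + 0) - 343 = -77 - 343 = -420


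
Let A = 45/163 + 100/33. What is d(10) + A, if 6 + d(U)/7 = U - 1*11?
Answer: -245786/5379 ≈ -45.694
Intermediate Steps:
d(U) = -119 + 7*U (d(U) = -42 + 7*(U - 1*11) = -42 + 7*(U - 11) = -42 + 7*(-11 + U) = -42 + (-77 + 7*U) = -119 + 7*U)
A = 17785/5379 (A = 45*(1/163) + 100*(1/33) = 45/163 + 100/33 = 17785/5379 ≈ 3.3064)
d(10) + A = (-119 + 7*10) + 17785/5379 = (-119 + 70) + 17785/5379 = -49 + 17785/5379 = -245786/5379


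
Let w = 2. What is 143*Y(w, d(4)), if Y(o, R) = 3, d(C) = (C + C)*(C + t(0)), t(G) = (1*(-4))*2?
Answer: 429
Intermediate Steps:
t(G) = -8 (t(G) = -4*2 = -8)
d(C) = 2*C*(-8 + C) (d(C) = (C + C)*(C - 8) = (2*C)*(-8 + C) = 2*C*(-8 + C))
143*Y(w, d(4)) = 143*3 = 429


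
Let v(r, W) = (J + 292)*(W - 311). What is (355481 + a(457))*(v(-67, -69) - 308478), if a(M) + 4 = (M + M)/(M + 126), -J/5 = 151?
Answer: -27467705934690/583 ≈ -4.7114e+10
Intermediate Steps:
J = -755 (J = -5*151 = -755)
a(M) = -4 + 2*M/(126 + M) (a(M) = -4 + (M + M)/(M + 126) = -4 + (2*M)/(126 + M) = -4 + 2*M/(126 + M))
v(r, W) = 143993 - 463*W (v(r, W) = (-755 + 292)*(W - 311) = -463*(-311 + W) = 143993 - 463*W)
(355481 + a(457))*(v(-67, -69) - 308478) = (355481 + 2*(-252 - 1*457)/(126 + 457))*((143993 - 463*(-69)) - 308478) = (355481 + 2*(-252 - 457)/583)*((143993 + 31947) - 308478) = (355481 + 2*(1/583)*(-709))*(175940 - 308478) = (355481 - 1418/583)*(-132538) = (207244005/583)*(-132538) = -27467705934690/583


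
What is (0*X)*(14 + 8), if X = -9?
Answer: 0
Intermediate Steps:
(0*X)*(14 + 8) = (0*(-9))*(14 + 8) = 0*22 = 0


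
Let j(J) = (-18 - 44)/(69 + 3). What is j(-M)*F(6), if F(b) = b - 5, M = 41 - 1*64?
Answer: -31/36 ≈ -0.86111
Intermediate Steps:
M = -23 (M = 41 - 64 = -23)
F(b) = -5 + b
j(J) = -31/36 (j(J) = -62/72 = -62*1/72 = -31/36)
j(-M)*F(6) = -31*(-5 + 6)/36 = -31/36*1 = -31/36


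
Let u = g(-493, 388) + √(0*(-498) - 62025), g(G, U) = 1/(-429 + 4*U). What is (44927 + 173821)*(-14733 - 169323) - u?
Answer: -45214093360225/1123 - 5*I*√2481 ≈ -4.0262e+10 - 249.05*I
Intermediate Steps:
u = 1/1123 + 5*I*√2481 (u = 1/(-429 + 4*388) + √(0*(-498) - 62025) = 1/(-429 + 1552) + √(0 - 62025) = 1/1123 + √(-62025) = 1/1123 + 5*I*√2481 ≈ 0.00089047 + 249.05*I)
(44927 + 173821)*(-14733 - 169323) - u = (44927 + 173821)*(-14733 - 169323) - (1/1123 + 5*I*√2481) = 218748*(-184056) + (-1/1123 - 5*I*√2481) = -40261881888 + (-1/1123 - 5*I*√2481) = -45214093360225/1123 - 5*I*√2481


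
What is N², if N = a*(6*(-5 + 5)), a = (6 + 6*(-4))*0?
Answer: 0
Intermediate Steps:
a = 0 (a = (6 - 24)*0 = -18*0 = 0)
N = 0 (N = 0*(6*(-5 + 5)) = 0*(6*0) = 0*0 = 0)
N² = 0² = 0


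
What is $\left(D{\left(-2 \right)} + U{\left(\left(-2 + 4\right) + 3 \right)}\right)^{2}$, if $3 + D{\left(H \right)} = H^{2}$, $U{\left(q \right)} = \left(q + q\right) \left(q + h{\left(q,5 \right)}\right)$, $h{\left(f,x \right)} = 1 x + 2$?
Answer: $14641$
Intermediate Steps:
$h{\left(f,x \right)} = 2 + x$ ($h{\left(f,x \right)} = x + 2 = 2 + x$)
$U{\left(q \right)} = 2 q \left(7 + q\right)$ ($U{\left(q \right)} = \left(q + q\right) \left(q + \left(2 + 5\right)\right) = 2 q \left(q + 7\right) = 2 q \left(7 + q\right)$)
$D{\left(H \right)} = -3 + H^{2}$
$\left(D{\left(-2 \right)} + U{\left(\left(-2 + 4\right) + 3 \right)}\right)^{2} = \left(\left(-3 + \left(-2\right)^{2}\right) + 2 \left(\left(-2 + 4\right) + 3\right) \left(7 + \left(\left(-2 + 4\right) + 3\right)\right)\right)^{2} = \left(\left(-3 + 4\right) + 2 \left(2 + 3\right) \left(7 + \left(2 + 3\right)\right)\right)^{2} = \left(1 + 2 \cdot 5 \left(7 + 5\right)\right)^{2} = \left(1 + 2 \cdot 5 \cdot 12\right)^{2} = \left(1 + 120\right)^{2} = 121^{2} = 14641$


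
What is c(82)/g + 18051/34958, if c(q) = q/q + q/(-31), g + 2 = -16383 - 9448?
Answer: 438104207/848338498 ≈ 0.51643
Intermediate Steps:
g = -25833 (g = -2 + (-16383 - 9448) = -2 - 25831 = -25833)
c(q) = 1 - q/31 (c(q) = 1 + q*(-1/31) = 1 - q/31)
c(82)/g + 18051/34958 = (1 - 1/31*82)/(-25833) + 18051/34958 = (1 - 82/31)*(-1/25833) + 18051*(1/34958) = -51/31*(-1/25833) + 1641/3178 = 17/266941 + 1641/3178 = 438104207/848338498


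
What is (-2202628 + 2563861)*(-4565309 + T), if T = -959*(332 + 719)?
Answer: -2013230257794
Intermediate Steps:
T = -1007909 (T = -959*1051 = -1007909)
(-2202628 + 2563861)*(-4565309 + T) = (-2202628 + 2563861)*(-4565309 - 1007909) = 361233*(-5573218) = -2013230257794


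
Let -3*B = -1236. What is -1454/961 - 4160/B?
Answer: -1149202/98983 ≈ -11.610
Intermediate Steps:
B = 412 (B = -⅓*(-1236) = 412)
-1454/961 - 4160/B = -1454/961 - 4160/412 = -1454*1/961 - 4160*1/412 = -1454/961 - 1040/103 = -1149202/98983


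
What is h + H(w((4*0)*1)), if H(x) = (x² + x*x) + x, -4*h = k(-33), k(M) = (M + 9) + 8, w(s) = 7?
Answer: 109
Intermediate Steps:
k(M) = 17 + M (k(M) = (9 + M) + 8 = 17 + M)
h = 4 (h = -(17 - 33)/4 = -¼*(-16) = 4)
H(x) = x + 2*x² (H(x) = (x² + x²) + x = 2*x² + x = x + 2*x²)
h + H(w((4*0)*1)) = 4 + 7*(1 + 2*7) = 4 + 7*(1 + 14) = 4 + 7*15 = 4 + 105 = 109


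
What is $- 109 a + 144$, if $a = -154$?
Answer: $16930$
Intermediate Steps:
$- 109 a + 144 = \left(-109\right) \left(-154\right) + 144 = 16786 + 144 = 16930$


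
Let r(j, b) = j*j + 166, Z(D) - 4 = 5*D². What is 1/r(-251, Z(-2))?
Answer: 1/63167 ≈ 1.5831e-5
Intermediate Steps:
Z(D) = 4 + 5*D²
r(j, b) = 166 + j² (r(j, b) = j² + 166 = 166 + j²)
1/r(-251, Z(-2)) = 1/(166 + (-251)²) = 1/(166 + 63001) = 1/63167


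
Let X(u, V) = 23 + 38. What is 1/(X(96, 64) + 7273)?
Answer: 1/7334 ≈ 0.00013635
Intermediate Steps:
X(u, V) = 61
1/(X(96, 64) + 7273) = 1/(61 + 7273) = 1/7334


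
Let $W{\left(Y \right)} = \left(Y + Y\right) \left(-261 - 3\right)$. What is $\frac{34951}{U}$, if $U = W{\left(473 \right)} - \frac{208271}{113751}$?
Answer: $- \frac{3975711201}{28408838015} \approx -0.13995$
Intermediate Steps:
$W{\left(Y \right)} = - 528 Y$ ($W{\left(Y \right)} = 2 Y \left(-264\right) = - 528 Y$)
$U = - \frac{28408838015}{113751}$ ($U = \left(-528\right) 473 - \frac{208271}{113751} = -249744 - 208271 \cdot \frac{1}{113751} = -249744 - \frac{208271}{113751} = - \frac{28408838015}{113751} \approx -2.4975 \cdot 10^{5}$)
$\frac{34951}{U} = \frac{34951}{- \frac{28408838015}{113751}} = 34951 \left(- \frac{113751}{28408838015}\right) = - \frac{3975711201}{28408838015}$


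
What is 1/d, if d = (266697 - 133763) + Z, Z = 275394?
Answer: 1/408328 ≈ 2.4490e-6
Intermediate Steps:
d = 408328 (d = (266697 - 133763) + 275394 = 132934 + 275394 = 408328)
1/d = 1/408328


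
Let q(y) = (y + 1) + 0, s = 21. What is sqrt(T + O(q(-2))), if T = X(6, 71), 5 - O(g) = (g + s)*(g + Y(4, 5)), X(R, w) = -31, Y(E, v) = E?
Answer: I*sqrt(86) ≈ 9.2736*I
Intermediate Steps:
q(y) = 1 + y (q(y) = (1 + y) + 0 = 1 + y)
O(g) = 5 - (4 + g)*(21 + g) (O(g) = 5 - (g + 21)*(g + 4) = 5 - (21 + g)*(4 + g) = 5 - (4 + g)*(21 + g))
T = -31
sqrt(T + O(q(-2))) = sqrt(-31 + (-79 - (1 - 2)**2 - 25*(1 - 2))) = sqrt(-31 + (-79 - 1*(-1)**2 - 25*(-1))) = sqrt(-31 + (-79 - 1*1 + 25)) = sqrt(-31 + (-79 - 1 + 25)) = sqrt(-31 - 55) = sqrt(-86) = I*sqrt(86)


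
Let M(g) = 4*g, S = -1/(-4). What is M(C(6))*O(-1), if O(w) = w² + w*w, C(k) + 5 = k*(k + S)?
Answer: 260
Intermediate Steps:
S = ¼ (S = -1*(-¼) = ¼ ≈ 0.25000)
C(k) = -5 + k*(¼ + k) (C(k) = -5 + k*(k + ¼) = -5 + k*(¼ + k))
O(w) = 2*w² (O(w) = w² + w² = 2*w²)
M(C(6))*O(-1) = (4*(-5 + 6² + (¼)*6))*(2*(-1)²) = (4*(-5 + 36 + 3/2))*(2*1) = (4*(65/2))*2 = 130*2 = 260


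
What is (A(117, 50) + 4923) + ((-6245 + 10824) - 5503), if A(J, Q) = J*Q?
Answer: 9849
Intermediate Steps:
(A(117, 50) + 4923) + ((-6245 + 10824) - 5503) = (117*50 + 4923) + ((-6245 + 10824) - 5503) = (5850 + 4923) + (4579 - 5503) = 10773 - 924 = 9849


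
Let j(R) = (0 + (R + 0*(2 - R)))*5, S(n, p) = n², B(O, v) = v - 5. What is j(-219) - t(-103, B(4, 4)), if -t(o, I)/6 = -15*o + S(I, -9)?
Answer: 8181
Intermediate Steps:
B(O, v) = -5 + v
t(o, I) = -6*I² + 90*o (t(o, I) = -6*(-15*o + I²) = -6*(I² - 15*o) = -6*I² + 90*o)
j(R) = 5*R (j(R) = (0 + (R + 0))*5 = (0 + R)*5 = R*5 = 5*R)
j(-219) - t(-103, B(4, 4)) = 5*(-219) - (-6*(-5 + 4)² + 90*(-103)) = -1095 - (-6*(-1)² - 9270) = -1095 - (-6*1 - 9270) = -1095 - (-6 - 9270) = -1095 - 1*(-9276) = -1095 + 9276 = 8181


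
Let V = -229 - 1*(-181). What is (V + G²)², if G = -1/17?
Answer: 192404641/83521 ≈ 2303.7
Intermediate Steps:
V = -48 (V = -229 + 181 = -48)
G = -1/17 (G = -1*1/17 = -1/17 ≈ -0.058824)
(V + G²)² = (-48 + (-1/17)²)² = (-48 + 1/289)² = (-13871/289)² = 192404641/83521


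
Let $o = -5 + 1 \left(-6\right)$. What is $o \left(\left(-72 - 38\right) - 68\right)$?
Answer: $1958$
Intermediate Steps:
$o = -11$ ($o = -5 - 6 = -11$)
$o \left(\left(-72 - 38\right) - 68\right) = - 11 \left(\left(-72 - 38\right) - 68\right) = - 11 \left(-110 - 68\right) = \left(-11\right) \left(-178\right) = 1958$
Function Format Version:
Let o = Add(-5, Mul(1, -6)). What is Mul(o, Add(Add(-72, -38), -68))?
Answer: 1958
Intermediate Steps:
o = -11 (o = Add(-5, -6) = -11)
Mul(o, Add(Add(-72, -38), -68)) = Mul(-11, Add(Add(-72, -38), -68)) = Mul(-11, Add(-110, -68)) = Mul(-11, -178) = 1958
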